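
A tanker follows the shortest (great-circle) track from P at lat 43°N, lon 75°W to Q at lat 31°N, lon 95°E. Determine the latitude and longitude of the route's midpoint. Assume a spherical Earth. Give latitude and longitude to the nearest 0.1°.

The haversine formula gives a central angle δ ≈ 1.840 rad (105.4°) between the endpoints.
Interpolate at f = 1/2 with slerp weights a = sin((1−f)δ)/sin δ ≈ 0.825, b = sin(fδ)/sin δ ≈ 0.825.
p = a·p₁ + b·p₂ ≈ (0.095, 0.122, 0.988); φ = arcsin(p_z) ≈ 81.13°, λ = atan2(p_y, p_x) ≈ 52.15°.

≈ lat 81.1°N, lon 52.2°E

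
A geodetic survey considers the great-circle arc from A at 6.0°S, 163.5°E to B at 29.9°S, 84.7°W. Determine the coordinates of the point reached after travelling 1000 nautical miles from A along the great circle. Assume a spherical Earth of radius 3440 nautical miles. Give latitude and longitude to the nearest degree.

Convert each endpoint to a unit vector on the sphere (x = cos φ cos λ, y = cos φ sin λ, z = sin φ).
The central angle between the endpoints is δ = arccos(p₁·p₂) ≈ 1.842 rad (105.5°). The total great-circle distance is δ·R ≈ 1.842 × 3440 ≈ 6337 nmi, so the target fraction is f = 1000/6337 ≈ 0.158.
Interpolate at f ≈ 0.158 with slerp weights a = sin((1−f)δ)/sin δ ≈ 1.038, b = sin(fδ)/sin δ ≈ 0.298.
p = a·p₁ + b·p₂ ≈ (-0.966, 0.036, -0.257); φ = arcsin(p_z) ≈ -14.88°, λ = atan2(p_y, p_x) ≈ 177.85°.

≈ 15°S, 178°E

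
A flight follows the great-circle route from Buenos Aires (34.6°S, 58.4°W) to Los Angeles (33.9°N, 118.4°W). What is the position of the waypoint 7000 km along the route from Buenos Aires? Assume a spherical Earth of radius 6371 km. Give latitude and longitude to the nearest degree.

≈ (15°N, 100°W)

Write both endpoints as unit vectors p₁, p₂ with components (cos φ cos λ, cos φ sin λ, sin φ).
The central angle between the endpoints is δ = arccos(p₁·p₂) ≈ 1.546 rad (88.6°). The total great-circle distance is δ·R ≈ 1.546 × 6371 ≈ 9849 km, so the target fraction is f = 7000/9849 ≈ 0.711.
Interpolate at f ≈ 0.711 with slerp weights a = sin((1−f)δ)/sin δ ≈ 0.433, b = sin(fδ)/sin δ ≈ 0.891.
p = a·p₁ + b·p₂ ≈ (-0.165, -0.954, 0.251); φ = arcsin(p_z) ≈ 14.55°, λ = atan2(p_y, p_x) ≈ -99.82°.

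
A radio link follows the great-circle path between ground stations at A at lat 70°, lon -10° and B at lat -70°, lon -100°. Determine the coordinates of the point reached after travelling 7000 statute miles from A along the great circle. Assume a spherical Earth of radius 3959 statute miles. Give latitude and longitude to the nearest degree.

≈ lat -24°, lon -62°

Convert each endpoint to a unit vector on the sphere (x = cos φ cos λ, y = cos φ sin λ, z = sin φ).
The central angle between the endpoints is δ = arccos(p₁·p₂) ≈ 2.653 rad (152.0°). The total great-circle distance is δ·R ≈ 2.653 × 3959 ≈ 10503 mi, so the target fraction is f = 7000/10503 ≈ 0.666.
Interpolate at f ≈ 0.666 with slerp weights a = sin((1−f)δ)/sin δ ≈ 1.649, b = sin(fδ)/sin δ ≈ 2.089.
p = a·p₁ + b·p₂ ≈ (0.431, -0.802, -0.414); φ = arcsin(p_z) ≈ -24.45°, λ = atan2(p_y, p_x) ≈ -61.72°.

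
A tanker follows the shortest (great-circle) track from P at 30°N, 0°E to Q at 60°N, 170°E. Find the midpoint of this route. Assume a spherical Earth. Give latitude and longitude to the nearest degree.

≈ 74°N, 13°E

Write both endpoints as unit vectors p₁, p₂ with components (cos φ cos λ, cos φ sin λ, sin φ).
The central angle between the endpoints is δ = arccos(p₁·p₂) ≈ 1.564 rad (89.6°).
Interpolate at f = 1/2 with slerp weights a = sin((1−f)δ)/sin δ ≈ 0.705, b = sin(fδ)/sin δ ≈ 0.705.
p = a·p₁ + b·p₂ ≈ (0.263, 0.061, 0.963); φ = arcsin(p_z) ≈ 74.32°, λ = atan2(p_y, p_x) ≈ 13.08°.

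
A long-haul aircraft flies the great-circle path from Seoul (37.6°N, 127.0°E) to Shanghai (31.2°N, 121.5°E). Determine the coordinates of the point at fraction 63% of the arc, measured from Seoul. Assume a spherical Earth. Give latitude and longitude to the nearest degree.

From cos δ = sin φ₁ sin φ₂ + cos φ₁ cos φ₂ cos Δλ, the central angle is δ ≈ 0.137 rad (7.8°).
Interpolate at f = 0.63 with slerp weights a = sin((1−f)δ)/sin δ ≈ 0.371, b = sin(fδ)/sin δ ≈ 0.631.
p = a·p₁ + b·p₂ ≈ (-0.459, 0.695, 0.553); φ = arcsin(p_z) ≈ 33.60°, λ = atan2(p_y, p_x) ≈ 123.44°.

≈ 34°N, 123°E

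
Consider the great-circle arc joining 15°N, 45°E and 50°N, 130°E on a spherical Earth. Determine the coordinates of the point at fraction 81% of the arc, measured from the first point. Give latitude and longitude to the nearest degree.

The haversine formula gives a central angle δ ≈ 1.316 rad (75.4°) between the endpoints.
Interpolate at f = 0.81 with slerp weights a = sin((1−f)δ)/sin δ ≈ 0.256, b = sin(fδ)/sin δ ≈ 0.904.
p = a·p₁ + b·p₂ ≈ (-0.199, 0.620, 0.759); φ = arcsin(p_z) ≈ 49.37°, λ = atan2(p_y, p_x) ≈ 107.80°.

≈ 49°N, 108°E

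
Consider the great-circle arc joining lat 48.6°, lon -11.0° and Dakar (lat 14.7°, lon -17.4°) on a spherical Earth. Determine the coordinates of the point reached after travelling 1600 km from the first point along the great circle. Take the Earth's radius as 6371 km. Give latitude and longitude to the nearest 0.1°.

Write both endpoints as unit vectors p₁, p₂ with components (cos φ cos λ, cos φ sin λ, sin φ).
The central angle between the endpoints is δ = arccos(p₁·p₂) ≈ 0.599 rad (34.3°). The total great-circle distance is δ·R ≈ 0.599 × 6371 ≈ 3815 km, so the target fraction is f = 1600/3815 ≈ 0.419.
Interpolate at f ≈ 0.419 with slerp weights a = sin((1−f)δ)/sin δ ≈ 0.604, b = sin(fδ)/sin δ ≈ 0.441.
p = a·p₁ + b·p₂ ≈ (0.799, -0.204, 0.565); φ = arcsin(p_z) ≈ 34.42°, λ = atan2(p_y, p_x) ≈ -14.30°.

≈ lat 34.4°, lon -14.3°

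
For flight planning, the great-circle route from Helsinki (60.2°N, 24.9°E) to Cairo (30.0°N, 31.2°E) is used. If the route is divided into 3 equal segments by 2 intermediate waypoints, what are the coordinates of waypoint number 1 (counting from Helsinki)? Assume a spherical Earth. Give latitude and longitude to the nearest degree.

Convert each endpoint to a unit vector on the sphere (x = cos φ cos λ, y = cos φ sin λ, z = sin φ).
The central angle between the endpoints is δ = arccos(p₁·p₂) ≈ 0.532 rad (30.5°).
Interpolate at f = 1/3 with slerp weights a = sin((1−f)δ)/sin δ ≈ 0.685, b = sin(fδ)/sin δ ≈ 0.348.
p = a·p₁ + b·p₂ ≈ (0.566, 0.299, 0.768); φ = arcsin(p_z) ≈ 50.17°, λ = atan2(p_y, p_x) ≈ 27.86°.

≈ (50°N, 28°E)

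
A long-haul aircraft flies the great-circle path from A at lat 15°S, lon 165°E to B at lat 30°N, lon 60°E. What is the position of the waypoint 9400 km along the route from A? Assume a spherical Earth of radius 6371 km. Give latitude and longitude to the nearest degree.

≈ lat 24°N, lon 88°E

Convert each endpoint to a unit vector on the sphere (x = cos φ cos λ, y = cos φ sin λ, z = sin φ).
The central angle between the endpoints is δ = arccos(p₁·p₂) ≈ 1.924 rad (110.2°). The total great-circle distance is δ·R ≈ 1.924 × 6371 ≈ 12258 km, so the target fraction is f = 9400/12258 ≈ 0.767.
Interpolate at f ≈ 0.767 with slerp weights a = sin((1−f)δ)/sin δ ≈ 0.462, b = sin(fδ)/sin δ ≈ 1.061.
p = a·p₁ + b·p₂ ≈ (0.028, 0.911, 0.411); φ = arcsin(p_z) ≈ 24.26°, λ = atan2(p_y, p_x) ≈ 88.23°.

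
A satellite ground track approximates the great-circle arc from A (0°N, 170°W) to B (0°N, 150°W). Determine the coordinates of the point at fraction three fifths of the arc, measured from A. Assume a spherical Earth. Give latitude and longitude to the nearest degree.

≈ (0°N, 158°W)

Convert each endpoint to a unit vector on the sphere (x = cos φ cos λ, y = cos φ sin λ, z = sin φ).
The central angle between the endpoints is δ = arccos(p₁·p₂) ≈ 0.349 rad (20.0°).
Interpolate at f = 3/5 with slerp weights a = sin((1−f)δ)/sin δ ≈ 0.407, b = sin(fδ)/sin δ ≈ 0.608.
p = a·p₁ + b·p₂ ≈ (-0.927, -0.375, 0.000); φ = arcsin(p_z) ≈ 0.00°, λ = atan2(p_y, p_x) ≈ -158.00°.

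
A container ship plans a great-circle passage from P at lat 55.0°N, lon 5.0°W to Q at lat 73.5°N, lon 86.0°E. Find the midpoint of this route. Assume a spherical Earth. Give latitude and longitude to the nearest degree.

≈ lat 70°N, lon 22°E

Write both endpoints as unit vectors p₁, p₂ with components (cos φ cos λ, cos φ sin λ, sin φ).
The central angle between the endpoints is δ = arccos(p₁·p₂) ≈ 0.672 rad (38.5°).
Interpolate at f = 1/2 with slerp weights a = sin((1−f)δ)/sin δ ≈ 0.530, b = sin(fδ)/sin δ ≈ 0.530.
p = a·p₁ + b·p₂ ≈ (0.313, 0.124, 0.942); φ = arcsin(p_z) ≈ 70.33°, λ = atan2(p_y, p_x) ≈ 21.54°.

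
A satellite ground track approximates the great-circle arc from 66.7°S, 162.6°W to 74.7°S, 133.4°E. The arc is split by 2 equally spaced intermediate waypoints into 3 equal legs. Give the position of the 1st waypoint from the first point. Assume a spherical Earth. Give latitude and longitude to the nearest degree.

Convert each endpoint to a unit vector on the sphere (x = cos φ cos λ, y = cos φ sin λ, z = sin φ).
The central angle between the endpoints is δ = arccos(p₁·p₂) ≈ 0.372 rad (21.3°).
Interpolate at f = 1/3 with slerp weights a = sin((1−f)δ)/sin δ ≈ 0.675, b = sin(fδ)/sin δ ≈ 0.340.
p = a·p₁ + b·p₂ ≈ (-0.317, -0.015, -0.948); φ = arcsin(p_z) ≈ -71.52°, λ = atan2(p_y, p_x) ≈ -177.35°.

≈ 72°S, 177°W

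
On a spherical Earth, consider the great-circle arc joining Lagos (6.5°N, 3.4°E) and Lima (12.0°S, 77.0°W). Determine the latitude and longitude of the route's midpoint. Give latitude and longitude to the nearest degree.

The haversine formula gives a central angle δ ≈ 1.432 rad (82.0°) between the endpoints.
Interpolate at f = 1/2 with slerp weights a = sin((1−f)δ)/sin δ ≈ 0.663, b = sin(fδ)/sin δ ≈ 0.663.
p = a·p₁ + b·p₂ ≈ (0.803, -0.593, -0.063); φ = arcsin(p_z) ≈ -3.60°, λ = atan2(p_y, p_x) ≈ -36.42°.

≈ (4°S, 36°W)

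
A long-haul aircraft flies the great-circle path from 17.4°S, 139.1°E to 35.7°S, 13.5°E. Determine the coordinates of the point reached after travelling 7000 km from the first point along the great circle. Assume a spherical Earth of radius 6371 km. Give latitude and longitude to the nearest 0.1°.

Convert each endpoint to a unit vector on the sphere (x = cos φ cos λ, y = cos φ sin λ, z = sin φ).
The central angle between the endpoints is δ = arccos(p₁·p₂) ≈ 1.851 rad (106.1°). The total great-circle distance is δ·R ≈ 1.851 × 6371 ≈ 11793 km, so the target fraction is f = 7000/11793 ≈ 0.594.
Interpolate at f ≈ 0.594 with slerp weights a = sin((1−f)δ)/sin δ ≈ 0.711, b = sin(fδ)/sin δ ≈ 0.927.
p = a·p₁ + b·p₂ ≈ (0.219, 0.620, -0.753); φ = arcsin(p_z) ≈ -48.89°, λ = atan2(p_y, p_x) ≈ 70.55°.

≈ 48.9°S, 70.5°E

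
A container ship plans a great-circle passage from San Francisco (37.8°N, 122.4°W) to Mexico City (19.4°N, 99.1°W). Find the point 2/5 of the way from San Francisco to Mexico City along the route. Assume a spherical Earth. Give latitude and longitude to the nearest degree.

≈ 31°N, 112°W

From cos δ = sin φ₁ sin φ₂ + cos φ₁ cos φ₂ cos Δλ, the central angle is δ ≈ 0.478 rad (27.4°).
Interpolate at f = 2/5 with slerp weights a = sin((1−f)δ)/sin δ ≈ 0.615, b = sin(fδ)/sin δ ≈ 0.413.
p = a·p₁ + b·p₂ ≈ (-0.322, -0.795, 0.514); φ = arcsin(p_z) ≈ 30.94°, λ = atan2(p_y, p_x) ≈ -112.05°.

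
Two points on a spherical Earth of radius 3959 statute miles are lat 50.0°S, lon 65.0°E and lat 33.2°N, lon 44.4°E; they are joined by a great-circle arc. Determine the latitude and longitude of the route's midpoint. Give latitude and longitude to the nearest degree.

From cos δ = sin φ₁ sin φ₂ + cos φ₁ cos φ₂ cos Δλ, the central angle is δ ≈ 1.487 rad (85.2°).
Interpolate at f = 1/2 with slerp weights a = sin((1−f)δ)/sin δ ≈ 0.679, b = sin(fδ)/sin δ ≈ 0.679.
p = a·p₁ + b·p₂ ≈ (0.591, 0.793, -0.148); φ = arcsin(p_z) ≈ -8.53°, λ = atan2(p_y, p_x) ≈ 53.34°.

≈ lat 9°S, lon 53°E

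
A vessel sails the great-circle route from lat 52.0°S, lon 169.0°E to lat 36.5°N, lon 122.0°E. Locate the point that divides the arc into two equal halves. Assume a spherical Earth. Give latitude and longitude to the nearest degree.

≈ lat 8°S, lon 142°E

Convert each endpoint to a unit vector on the sphere (x = cos φ cos λ, y = cos φ sin λ, z = sin φ).
The central angle between the endpoints is δ = arccos(p₁·p₂) ≈ 1.702 rad (97.5°).
Interpolate at f = 1/2 with slerp weights a = sin((1−f)δ)/sin δ ≈ 0.759, b = sin(fδ)/sin δ ≈ 0.759.
p = a·p₁ + b·p₂ ≈ (-0.782, 0.606, -0.147); φ = arcsin(p_z) ≈ -8.43°, λ = atan2(p_y, p_x) ≈ 142.20°.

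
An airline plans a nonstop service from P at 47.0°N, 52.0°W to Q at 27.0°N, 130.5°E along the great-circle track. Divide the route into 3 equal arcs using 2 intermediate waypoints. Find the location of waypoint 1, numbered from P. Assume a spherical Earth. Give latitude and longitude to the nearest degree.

From cos δ = sin φ₁ sin φ₂ + cos φ₁ cos φ₂ cos Δλ, the central angle is δ ≈ 1.849 rad (106.0°).
Interpolate at f = 1/3 with slerp weights a = sin((1−f)δ)/sin δ ≈ 0.981, b = sin(fδ)/sin δ ≈ 0.601.
p = a·p₁ + b·p₂ ≈ (0.064, -0.120, 0.991); φ = arcsin(p_z) ≈ 82.18°, λ = atan2(p_y, p_x) ≈ -61.90°.

≈ 82°N, 62°W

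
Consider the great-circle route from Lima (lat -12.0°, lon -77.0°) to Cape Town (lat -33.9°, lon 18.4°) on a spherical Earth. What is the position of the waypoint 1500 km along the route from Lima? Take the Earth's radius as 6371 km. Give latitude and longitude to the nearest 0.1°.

≈ lat -19.3°, lon -65.2°

Write both endpoints as unit vectors p₁, p₂ with components (cos φ cos λ, cos φ sin λ, sin φ).
The central angle between the endpoints is δ = arccos(p₁·p₂) ≈ 1.531 rad (87.7°). The total great-circle distance is δ·R ≈ 1.531 × 6371 ≈ 9755 km, so the target fraction is f = 1500/9755 ≈ 0.154.
Interpolate at f ≈ 0.154 with slerp weights a = sin((1−f)δ)/sin δ ≈ 0.963, b = sin(fδ)/sin δ ≈ 0.233.
p = a·p₁ + b·p₂ ≈ (0.396, -0.857, -0.330); φ = arcsin(p_z) ≈ -19.30°, λ = atan2(p_y, p_x) ≈ -65.21°.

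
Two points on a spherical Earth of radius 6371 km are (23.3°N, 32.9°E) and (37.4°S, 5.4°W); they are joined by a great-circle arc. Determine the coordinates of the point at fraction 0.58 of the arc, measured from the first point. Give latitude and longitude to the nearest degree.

The haversine formula gives a central angle δ ≈ 1.232 rad (70.6°) between the endpoints.
Interpolate at f = 0.58 with slerp weights a = sin((1−f)δ)/sin δ ≈ 0.524, b = sin(fδ)/sin δ ≈ 0.695.
p = a·p₁ + b·p₂ ≈ (0.954, 0.210, -0.215); φ = arcsin(p_z) ≈ -12.39°, λ = atan2(p_y, p_x) ≈ 12.40°.

≈ (12°S, 12°E)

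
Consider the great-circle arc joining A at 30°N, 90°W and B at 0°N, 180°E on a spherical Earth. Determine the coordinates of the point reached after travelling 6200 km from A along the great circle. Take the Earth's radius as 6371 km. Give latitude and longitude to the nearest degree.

≈ 16°N, 149°W

The haversine formula gives a central angle δ ≈ 1.571 rad (90.0°) between the endpoints. The total great-circle distance is δ·R ≈ 1.571 × 6371 ≈ 10008 km, so the target fraction is f = 6200/10008 ≈ 0.620.
Interpolate at f ≈ 0.620 with slerp weights a = sin((1−f)δ)/sin δ ≈ 0.563, b = sin(fδ)/sin δ ≈ 0.827.
p = a·p₁ + b·p₂ ≈ (-0.827, -0.487, 0.281); φ = arcsin(p_z) ≈ 16.34°, λ = atan2(p_y, p_x) ≈ -149.48°.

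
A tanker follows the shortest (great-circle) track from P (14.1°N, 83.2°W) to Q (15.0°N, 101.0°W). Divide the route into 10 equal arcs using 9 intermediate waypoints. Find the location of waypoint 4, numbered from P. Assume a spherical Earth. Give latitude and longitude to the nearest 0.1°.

Convert each endpoint to a unit vector on the sphere (x = cos φ cos λ, y = cos φ sin λ, z = sin φ).
The central angle between the endpoints is δ = arccos(p₁·p₂) ≈ 0.301 rad (17.2°).
Interpolate at f = 4/10 with slerp weights a = sin((1−f)δ)/sin δ ≈ 0.606, b = sin(fδ)/sin δ ≈ 0.405.
p = a·p₁ + b·p₂ ≈ (-0.005, -0.968, 0.252); φ = arcsin(p_z) ≈ 14.62°, λ = atan2(p_y, p_x) ≈ -90.30°.

≈ (14.6°N, 90.3°W)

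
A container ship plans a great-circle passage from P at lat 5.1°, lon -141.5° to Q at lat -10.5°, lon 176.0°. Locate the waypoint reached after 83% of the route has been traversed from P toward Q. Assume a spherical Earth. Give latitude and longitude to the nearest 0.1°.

≈ lat -8.0°, lon -176.6°

The haversine formula gives a central angle δ ≈ 0.787 rad (45.1°) between the endpoints.
Interpolate at f = 0.83 with slerp weights a = sin((1−f)δ)/sin δ ≈ 0.188, b = sin(fδ)/sin δ ≈ 0.858.
p = a·p₁ + b·p₂ ≈ (-0.989, -0.058, -0.140); φ = arcsin(p_z) ≈ -8.03°, λ = atan2(p_y, p_x) ≈ -176.65°.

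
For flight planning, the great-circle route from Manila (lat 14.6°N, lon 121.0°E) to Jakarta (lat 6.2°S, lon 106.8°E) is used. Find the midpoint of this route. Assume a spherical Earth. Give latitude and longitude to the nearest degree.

From cos δ = sin φ₁ sin φ₂ + cos φ₁ cos φ₂ cos Δλ, the central angle is δ ≈ 0.438 rad (25.1°).
Interpolate at f = 1/2 with slerp weights a = sin((1−f)δ)/sin δ ≈ 0.512, b = sin(fδ)/sin δ ≈ 0.512.
p = a·p₁ + b·p₂ ≈ (-0.403, 0.912, 0.074); φ = arcsin(p_z) ≈ 4.23°, λ = atan2(p_y, p_x) ≈ 113.80°.

≈ lat 4°N, lon 114°E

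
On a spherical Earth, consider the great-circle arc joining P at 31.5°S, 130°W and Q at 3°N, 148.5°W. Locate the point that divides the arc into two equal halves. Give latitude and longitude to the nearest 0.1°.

≈ 14.4°S, 140.0°W

Write both endpoints as unit vectors p₁, p₂ with components (cos φ cos λ, cos φ sin λ, sin φ).
The central angle between the endpoints is δ = arccos(p₁·p₂) ≈ 0.676 rad (38.7°).
Interpolate at f = 1/2 with slerp weights a = sin((1−f)δ)/sin δ ≈ 0.530, b = sin(fδ)/sin δ ≈ 0.530.
p = a·p₁ + b·p₂ ≈ (-0.742, -0.623, -0.249); φ = arcsin(p_z) ≈ -14.43°, λ = atan2(p_y, p_x) ≈ -139.99°.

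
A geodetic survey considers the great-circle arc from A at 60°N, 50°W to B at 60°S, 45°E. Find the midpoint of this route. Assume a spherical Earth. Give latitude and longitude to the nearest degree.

≈ 0°N, 3°W

From cos δ = sin φ₁ sin φ₂ + cos φ₁ cos φ₂ cos Δλ, the central angle is δ ≈ 2.452 rad (140.5°).
Interpolate at f = 1/2 with slerp weights a = sin((1−f)δ)/sin δ ≈ 1.480, b = sin(fδ)/sin δ ≈ 1.480.
p = a·p₁ + b·p₂ ≈ (0.999, -0.044, 0.000); φ = arcsin(p_z) ≈ 0.00°, λ = atan2(p_y, p_x) ≈ -2.50°.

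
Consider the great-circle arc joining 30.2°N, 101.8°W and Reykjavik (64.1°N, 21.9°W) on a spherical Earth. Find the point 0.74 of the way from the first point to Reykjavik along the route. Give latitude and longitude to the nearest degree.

≈ 62°N, 55°W

From cos δ = sin φ₁ sin φ₂ + cos φ₁ cos φ₂ cos Δλ, the central angle is δ ≈ 1.025 rad (58.8°).
Interpolate at f = 0.74 with slerp weights a = sin((1−f)δ)/sin δ ≈ 0.308, b = sin(fδ)/sin δ ≈ 0.805.
p = a·p₁ + b·p₂ ≈ (0.272, -0.392, 0.879); φ = arcsin(p_z) ≈ 61.52°, λ = atan2(p_y, p_x) ≈ -55.26°.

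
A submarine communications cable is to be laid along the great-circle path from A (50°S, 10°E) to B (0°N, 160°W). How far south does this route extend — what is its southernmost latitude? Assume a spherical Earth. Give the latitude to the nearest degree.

≈ 82°S

The great circle lies in the plane with unit normal n̂ = (p₁ × p₂)/|p₁ × p₂|.
Here n̂_z ≈ -0.144; the vertex latitude is φ_max = arccos|n̂_z| ≈ 81.7°.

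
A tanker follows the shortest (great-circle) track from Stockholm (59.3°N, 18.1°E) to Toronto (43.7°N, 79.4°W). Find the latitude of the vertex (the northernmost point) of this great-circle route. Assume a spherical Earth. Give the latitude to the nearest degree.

≈ 64°N

The great circle lies in the plane with unit normal n̂ = (p₁ × p₂)/|p₁ × p₂|.
Here n̂_z ≈ -0.437; the vertex latitude is φ_max = arccos|n̂_z| ≈ 64.1°.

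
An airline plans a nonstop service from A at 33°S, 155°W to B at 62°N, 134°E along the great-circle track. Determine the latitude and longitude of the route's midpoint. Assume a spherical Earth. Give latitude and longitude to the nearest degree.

Write both endpoints as unit vectors p₁, p₂ with components (cos φ cos λ, cos φ sin λ, sin φ).
The central angle between the endpoints is δ = arccos(p₁·p₂) ≈ 1.931 rad (110.7°).
Interpolate at f = 1/2 with slerp weights a = sin((1−f)δ)/sin δ ≈ 0.879, b = sin(fδ)/sin δ ≈ 0.879.
p = a·p₁ + b·p₂ ≈ (-0.955, -0.015, 0.297); φ = arcsin(p_z) ≈ 17.30°, λ = atan2(p_y, p_x) ≈ -179.12°.

≈ 17°N, 179°W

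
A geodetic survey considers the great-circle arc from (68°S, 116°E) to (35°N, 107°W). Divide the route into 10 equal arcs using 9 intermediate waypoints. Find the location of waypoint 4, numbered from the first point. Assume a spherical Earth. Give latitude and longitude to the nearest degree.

≈ (43°S, 139°W)

Write both endpoints as unit vectors p₁, p₂ with components (cos φ cos λ, cos φ sin λ, sin φ).
The central angle between the endpoints is δ = arccos(p₁·p₂) ≈ 2.428 rad (139.1°).
Interpolate at f = 4/10 with slerp weights a = sin((1−f)δ)/sin δ ≈ 1.518, b = sin(fδ)/sin δ ≈ 1.262.
p = a·p₁ + b·p₂ ≈ (-0.552, -0.477, -0.684); φ = arcsin(p_z) ≈ -43.17°, λ = atan2(p_y, p_x) ≈ -139.13°.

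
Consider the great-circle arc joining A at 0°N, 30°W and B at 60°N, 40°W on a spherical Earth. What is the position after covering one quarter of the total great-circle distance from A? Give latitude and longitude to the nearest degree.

Convert each endpoint to a unit vector on the sphere (x = cos φ cos λ, y = cos φ sin λ, z = sin φ).
The central angle between the endpoints is δ = arccos(p₁·p₂) ≈ 1.056 rad (60.5°).
Interpolate at f = 1/4 with slerp weights a = sin((1−f)δ)/sin δ ≈ 0.818, b = sin(fδ)/sin δ ≈ 0.300.
p = a·p₁ + b·p₂ ≈ (0.823, -0.505, 0.260); φ = arcsin(p_z) ≈ 15.05°, λ = atan2(p_y, p_x) ≈ -31.54°.

≈ 15°N, 32°W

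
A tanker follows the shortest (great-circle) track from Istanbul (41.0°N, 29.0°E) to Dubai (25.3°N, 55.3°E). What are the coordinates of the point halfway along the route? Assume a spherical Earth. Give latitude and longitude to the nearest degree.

≈ 34°N, 43°E

Convert each endpoint to a unit vector on the sphere (x = cos φ cos λ, y = cos φ sin λ, z = sin φ).
The central angle between the endpoints is δ = arccos(p₁·p₂) ≈ 0.469 rad (26.9°).
Interpolate at f = 1/2 with slerp weights a = sin((1−f)δ)/sin δ ≈ 0.514, b = sin(fδ)/sin δ ≈ 0.514.
p = a·p₁ + b·p₂ ≈ (0.604, 0.570, 0.557); φ = arcsin(p_z) ≈ 33.84°, λ = atan2(p_y, p_x) ≈ 43.36°.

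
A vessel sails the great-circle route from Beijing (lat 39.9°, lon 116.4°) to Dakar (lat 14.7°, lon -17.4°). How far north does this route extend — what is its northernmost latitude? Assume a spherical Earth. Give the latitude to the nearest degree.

The great circle lies in the plane with unit normal n̂ = (p₁ × p₂)/|p₁ × p₂|.
Here n̂_z ≈ -0.572; the vertex latitude is φ_max = arccos|n̂_z| ≈ 55.1°.
Check via Clairaut: cos φ_max = |cos φ₁| · sin C = cos(39.9°)·sin(48.2°) ≈ 0.572, again giving ≈ 55.1°.

≈ 55°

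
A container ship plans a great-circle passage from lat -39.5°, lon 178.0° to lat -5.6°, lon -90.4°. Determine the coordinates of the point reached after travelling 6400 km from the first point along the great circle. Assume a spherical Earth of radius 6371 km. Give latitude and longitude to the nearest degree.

≈ lat -24°, lon -115°

Write both endpoints as unit vectors p₁, p₂ with components (cos φ cos λ, cos φ sin λ, sin φ).
The central angle between the endpoints is δ = arccos(p₁·p₂) ≈ 1.530 rad (87.7°). The total great-circle distance is δ·R ≈ 1.530 × 6371 ≈ 9749 km, so the target fraction is f = 6400/9749 ≈ 0.657.
Interpolate at f ≈ 0.657 with slerp weights a = sin((1−f)δ)/sin δ ≈ 0.502, b = sin(fδ)/sin δ ≈ 0.845.
p = a·p₁ + b·p₂ ≈ (-0.393, -0.827, -0.402); φ = arcsin(p_z) ≈ -23.69°, λ = atan2(p_y, p_x) ≈ -115.42°.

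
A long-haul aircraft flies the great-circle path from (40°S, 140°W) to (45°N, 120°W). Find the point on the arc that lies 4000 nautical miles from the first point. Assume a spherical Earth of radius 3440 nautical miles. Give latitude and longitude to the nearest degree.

The haversine formula gives a central angle δ ≈ 1.516 rad (86.9°) between the endpoints. The total great-circle distance is δ·R ≈ 1.516 × 3440 ≈ 5216 nmi, so the target fraction is f = 4000/5216 ≈ 0.767.
Interpolate at f ≈ 0.767 with slerp weights a = sin((1−f)δ)/sin δ ≈ 0.347, b = sin(fδ)/sin δ ≈ 0.919.
p = a·p₁ + b·p₂ ≈ (-0.528, -0.734, 0.427); φ = arcsin(p_z) ≈ 25.29°, λ = atan2(p_y, p_x) ≈ -125.77°.

≈ (25°N, 126°W)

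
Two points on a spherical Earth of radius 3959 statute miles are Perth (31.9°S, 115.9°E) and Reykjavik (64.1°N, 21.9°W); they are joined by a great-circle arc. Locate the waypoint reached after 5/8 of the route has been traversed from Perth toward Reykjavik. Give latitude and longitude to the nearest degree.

≈ 47°N, 76°E

The haversine formula gives a central angle δ ≈ 2.419 rad (138.6°) between the endpoints.
Interpolate at f = 5/8 with slerp weights a = sin((1−f)δ)/sin δ ≈ 1.191, b = sin(fδ)/sin δ ≈ 1.509.
p = a·p₁ + b·p₂ ≈ (0.170, 0.664, 0.728); φ = arcsin(p_z) ≈ 46.75°, λ = atan2(p_y, p_x) ≈ 75.63°.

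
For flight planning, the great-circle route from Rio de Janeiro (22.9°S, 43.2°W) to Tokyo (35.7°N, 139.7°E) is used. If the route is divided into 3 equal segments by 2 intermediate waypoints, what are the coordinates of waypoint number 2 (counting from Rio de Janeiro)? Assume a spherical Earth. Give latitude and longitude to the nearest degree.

The haversine formula gives a central angle δ ≈ 2.914 rad (167.0°) between the endpoints.
Interpolate at f = 2/3 with slerp weights a = sin((1−f)δ)/sin δ ≈ 3.658, b = sin(fδ)/sin δ ≈ 4.127.
p = a·p₁ + b·p₂ ≈ (-0.100, -0.139, 0.985); φ = arcsin(p_z) ≈ 80.16°, λ = atan2(p_y, p_x) ≈ -125.87°.

≈ 80°N, 126°W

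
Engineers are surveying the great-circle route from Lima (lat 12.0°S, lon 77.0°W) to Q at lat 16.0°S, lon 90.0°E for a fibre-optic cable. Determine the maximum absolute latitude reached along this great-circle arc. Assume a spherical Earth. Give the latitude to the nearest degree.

≈ 66°S

The great circle lies in the plane with unit normal n̂ = (p₁ × p₂)/|p₁ × p₂|.
Here n̂_z ≈ +0.413; the vertex latitude is φ_max = arccos|n̂_z| ≈ 65.6°.
Check via Clairaut: cos φ_max = |cos φ₁| · sin C = cos(12.0°)·sin(155.0°) ≈ 0.413, again giving ≈ 65.6°.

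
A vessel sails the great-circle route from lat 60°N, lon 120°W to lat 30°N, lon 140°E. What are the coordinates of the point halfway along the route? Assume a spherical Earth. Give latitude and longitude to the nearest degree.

≈ lat 56°N, lon 172°E

Convert each endpoint to a unit vector on the sphere (x = cos φ cos λ, y = cos φ sin λ, z = sin φ).
The central angle between the endpoints is δ = arccos(p₁·p₂) ≈ 1.205 rad (69.0°).
Interpolate at f = 1/2 with slerp weights a = sin((1−f)δ)/sin δ ≈ 0.607, b = sin(fδ)/sin δ ≈ 0.607.
p = a·p₁ + b·p₂ ≈ (-0.554, 0.075, 0.829); φ = arcsin(p_z) ≈ 55.99°, λ = atan2(p_y, p_x) ≈ 172.29°.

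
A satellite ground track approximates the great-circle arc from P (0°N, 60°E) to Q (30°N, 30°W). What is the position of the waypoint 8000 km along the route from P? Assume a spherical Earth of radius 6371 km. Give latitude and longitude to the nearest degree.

≈ (28°N, 9°W)

Convert each endpoint to a unit vector on the sphere (x = cos φ cos λ, y = cos φ sin λ, z = sin φ).
The central angle between the endpoints is δ = arccos(p₁·p₂) ≈ 1.571 rad (90.0°). The total great-circle distance is δ·R ≈ 1.571 × 6371 ≈ 10008 km, so the target fraction is f = 8000/10008 ≈ 0.799.
Interpolate at f ≈ 0.799 with slerp weights a = sin((1−f)δ)/sin δ ≈ 0.310, b = sin(fδ)/sin δ ≈ 0.951.
p = a·p₁ + b·p₂ ≈ (0.868, -0.143, 0.475); φ = arcsin(p_z) ≈ 28.38°, λ = atan2(p_y, p_x) ≈ -9.37°.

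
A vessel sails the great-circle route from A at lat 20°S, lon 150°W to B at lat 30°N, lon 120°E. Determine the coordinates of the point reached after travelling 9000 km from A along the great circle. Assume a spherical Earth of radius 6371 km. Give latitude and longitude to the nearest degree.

≈ lat 23°N, lon 140°E

Write both endpoints as unit vectors p₁, p₂ with components (cos φ cos λ, cos φ sin λ, sin φ).
The central angle between the endpoints is δ = arccos(p₁·p₂) ≈ 1.743 rad (99.8°). The total great-circle distance is δ·R ≈ 1.743 × 6371 ≈ 11102 km, so the target fraction is f = 9000/11102 ≈ 0.811.
Interpolate at f ≈ 0.811 with slerp weights a = sin((1−f)δ)/sin δ ≈ 0.329, b = sin(fδ)/sin δ ≈ 1.002.
p = a·p₁ + b·p₂ ≈ (-0.702, 0.597, 0.389); φ = arcsin(p_z) ≈ 22.87°, λ = atan2(p_y, p_x) ≈ 139.60°.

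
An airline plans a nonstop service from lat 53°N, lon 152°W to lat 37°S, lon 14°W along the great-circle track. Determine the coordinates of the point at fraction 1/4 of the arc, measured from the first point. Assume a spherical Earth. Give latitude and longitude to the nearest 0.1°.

≈ lat 45.5°N, lon 95.3°W

Write both endpoints as unit vectors p₁, p₂ with components (cos φ cos λ, cos φ sin λ, sin φ).
The central angle between the endpoints is δ = arccos(p₁·p₂) ≈ 2.564 rad (146.9°).
Interpolate at f = 1/4 with slerp weights a = sin((1−f)δ)/sin δ ≈ 1.719, b = sin(fδ)/sin δ ≈ 1.095.
p = a·p₁ + b·p₂ ≈ (-0.065, -0.697, 0.714); φ = arcsin(p_z) ≈ 45.55°, λ = atan2(p_y, p_x) ≈ -95.30°.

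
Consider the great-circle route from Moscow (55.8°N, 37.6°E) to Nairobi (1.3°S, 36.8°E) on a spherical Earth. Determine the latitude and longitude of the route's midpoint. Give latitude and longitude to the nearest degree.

Write both endpoints as unit vectors p₁, p₂ with components (cos φ cos λ, cos φ sin λ, sin φ).
The central angle between the endpoints is δ = arccos(p₁·p₂) ≈ 0.997 rad (57.1°).
Interpolate at f = 1/2 with slerp weights a = sin((1−f)δ)/sin δ ≈ 0.569, b = sin(fδ)/sin δ ≈ 0.569.
p = a·p₁ + b·p₂ ≈ (0.709, 0.536, 0.458); φ = arcsin(p_z) ≈ 27.25°, λ = atan2(p_y, p_x) ≈ 37.09°.

≈ 27°N, 37°E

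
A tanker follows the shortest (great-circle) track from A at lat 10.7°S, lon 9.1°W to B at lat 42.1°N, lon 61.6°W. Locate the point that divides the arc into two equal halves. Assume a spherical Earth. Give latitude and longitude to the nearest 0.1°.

From cos δ = sin φ₁ sin φ₂ + cos φ₁ cos φ₂ cos Δλ, the central angle is δ ≈ 1.246 rad (71.4°).
Interpolate at f = 1/2 with slerp weights a = sin((1−f)δ)/sin δ ≈ 0.616, b = sin(fδ)/sin δ ≈ 0.616.
p = a·p₁ + b·p₂ ≈ (0.815, -0.497, 0.298); φ = arcsin(p_z) ≈ 17.36°, λ = atan2(p_y, p_x) ≈ -31.41°.

≈ lat 17.4°N, lon 31.4°W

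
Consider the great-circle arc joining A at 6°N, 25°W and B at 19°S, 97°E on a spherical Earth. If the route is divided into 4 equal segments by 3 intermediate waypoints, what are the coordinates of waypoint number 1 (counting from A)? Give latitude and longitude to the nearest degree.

Convert each endpoint to a unit vector on the sphere (x = cos φ cos λ, y = cos φ sin λ, z = sin φ).
The central angle between the endpoints is δ = arccos(p₁·p₂) ≈ 2.132 rad (122.2°).
Interpolate at f = 1/4 with slerp weights a = sin((1−f)δ)/sin δ ≈ 1.181, b = sin(fδ)/sin δ ≈ 0.600.
p = a·p₁ + b·p₂ ≈ (0.995, 0.067, -0.072); φ = arcsin(p_z) ≈ -4.13°, λ = atan2(p_y, p_x) ≈ 3.85°.

≈ 4°S, 4°E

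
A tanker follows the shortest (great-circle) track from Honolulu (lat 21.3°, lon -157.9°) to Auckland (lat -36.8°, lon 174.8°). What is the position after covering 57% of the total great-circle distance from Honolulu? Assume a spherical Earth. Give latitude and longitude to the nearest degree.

≈ lat -12°, lon -172°

Write both endpoints as unit vectors p₁, p₂ with components (cos φ cos λ, cos φ sin λ, sin φ).
The central angle between the endpoints is δ = arccos(p₁·p₂) ≈ 1.109 rad (63.6°).
Interpolate at f = 0.57 with slerp weights a = sin((1−f)δ)/sin δ ≈ 0.513, b = sin(fδ)/sin δ ≈ 0.660.
p = a·p₁ + b·p₂ ≈ (-0.969, -0.132, -0.209); φ = arcsin(p_z) ≈ -12.07°, λ = atan2(p_y, p_x) ≈ -172.25°.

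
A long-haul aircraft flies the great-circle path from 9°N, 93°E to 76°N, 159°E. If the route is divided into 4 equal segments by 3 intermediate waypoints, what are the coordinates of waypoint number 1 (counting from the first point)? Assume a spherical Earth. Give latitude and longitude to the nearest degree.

≈ 27°N, 98°E

The haversine formula gives a central angle δ ≈ 1.319 rad (75.6°) between the endpoints.
Interpolate at f = 1/4 with slerp weights a = sin((1−f)δ)/sin δ ≈ 0.863, b = sin(fδ)/sin δ ≈ 0.334.
p = a·p₁ + b·p₂ ≈ (-0.120, 0.880, 0.459); φ = arcsin(p_z) ≈ 27.35°, λ = atan2(p_y, p_x) ≈ 97.77°.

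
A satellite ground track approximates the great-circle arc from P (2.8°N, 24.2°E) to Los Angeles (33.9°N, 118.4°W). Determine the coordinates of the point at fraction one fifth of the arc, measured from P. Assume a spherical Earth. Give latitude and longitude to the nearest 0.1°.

≈ (22.0°N, 6.4°E)

From cos δ = sin φ₁ sin φ₂ + cos φ₁ cos φ₂ cos Δλ, the central angle is δ ≈ 2.254 rad (129.1°).
Interpolate at f = 1/5 with slerp weights a = sin((1−f)δ)/sin δ ≈ 1.255, b = sin(fδ)/sin δ ≈ 0.562.
p = a·p₁ + b·p₂ ≈ (0.921, 0.104, 0.375); φ = arcsin(p_z) ≈ 22.00°, λ = atan2(p_y, p_x) ≈ 6.41°.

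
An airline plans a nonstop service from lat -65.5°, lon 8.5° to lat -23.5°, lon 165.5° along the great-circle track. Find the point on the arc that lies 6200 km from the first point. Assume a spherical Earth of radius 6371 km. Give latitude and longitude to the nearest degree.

≈ lat -56°, lon 156°

Write both endpoints as unit vectors p₁, p₂ with components (cos φ cos λ, cos φ sin λ, sin φ).
The central angle between the endpoints is δ = arccos(p₁·p₂) ≈ 1.558 rad (89.3°). The total great-circle distance is δ·R ≈ 1.558 × 6371 ≈ 9926 km, so the target fraction is f = 6200/9926 ≈ 0.625.
Interpolate at f ≈ 0.625 with slerp weights a = sin((1−f)δ)/sin δ ≈ 0.552, b = sin(fδ)/sin δ ≈ 0.827.
p = a·p₁ + b·p₂ ≈ (-0.508, 0.224, -0.832); φ = arcsin(p_z) ≈ -56.31°, λ = atan2(p_y, p_x) ≈ 156.22°.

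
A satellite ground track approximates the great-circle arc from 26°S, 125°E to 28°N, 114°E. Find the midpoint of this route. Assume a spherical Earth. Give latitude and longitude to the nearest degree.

≈ 1°N, 120°E

The haversine formula gives a central angle δ ≈ 0.960 rad (55.0°) between the endpoints.
Interpolate at f = 1/2 with slerp weights a = sin((1−f)δ)/sin δ ≈ 0.564, b = sin(fδ)/sin δ ≈ 0.564.
p = a·p₁ + b·p₂ ≈ (-0.493, 0.870, 0.018); φ = arcsin(p_z) ≈ 1.00°, λ = atan2(p_y, p_x) ≈ 119.55°.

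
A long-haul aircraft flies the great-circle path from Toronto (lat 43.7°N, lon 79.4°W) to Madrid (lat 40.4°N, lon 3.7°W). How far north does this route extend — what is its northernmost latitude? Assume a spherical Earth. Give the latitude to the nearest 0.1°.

≈ 48.9°N

The great circle lies in the plane with unit normal n̂ = (p₁ × p₂)/|p₁ × p₂|.
Here n̂_z ≈ +0.657; the vertex latitude is φ_max = arccos|n̂_z| ≈ 48.9°.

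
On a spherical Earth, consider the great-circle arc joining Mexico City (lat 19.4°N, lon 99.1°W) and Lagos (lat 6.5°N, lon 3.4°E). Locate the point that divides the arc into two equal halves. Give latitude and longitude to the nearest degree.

Write both endpoints as unit vectors p₁, p₂ with components (cos φ cos λ, cos φ sin λ, sin φ).
The central angle between the endpoints is δ = arccos(p₁·p₂) ≈ 1.737 rad (99.5°).
Interpolate at f = 1/2 with slerp weights a = sin((1−f)δ)/sin δ ≈ 0.774, b = sin(fδ)/sin δ ≈ 0.774.
p = a·p₁ + b·p₂ ≈ (0.652, -0.675, 0.345); φ = arcsin(p_z) ≈ 20.16°, λ = atan2(p_y, p_x) ≈ -45.99°.

≈ lat 20°N, lon 46°W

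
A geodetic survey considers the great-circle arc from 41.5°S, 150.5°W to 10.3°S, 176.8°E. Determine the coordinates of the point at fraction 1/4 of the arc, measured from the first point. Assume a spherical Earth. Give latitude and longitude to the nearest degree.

Convert each endpoint to a unit vector on the sphere (x = cos φ cos λ, y = cos φ sin λ, z = sin φ).
The central angle between the endpoints is δ = arccos(p₁·p₂) ≈ 0.740 rad (42.4°).
Interpolate at f = 1/4 with slerp weights a = sin((1−f)δ)/sin δ ≈ 0.781, b = sin(fδ)/sin δ ≈ 0.273.
p = a·p₁ + b·p₂ ≈ (-0.777, -0.273, -0.567); φ = arcsin(p_z) ≈ -34.51°, λ = atan2(p_y, p_x) ≈ -160.64°.

≈ 35°S, 161°W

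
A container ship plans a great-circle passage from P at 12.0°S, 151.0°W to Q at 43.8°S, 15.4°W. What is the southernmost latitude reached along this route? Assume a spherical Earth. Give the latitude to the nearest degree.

≈ 58°S

The great circle lies in the plane with unit normal n̂ = (p₁ × p₂)/|p₁ × p₂|.
Here n̂_z ≈ +0.530; the vertex latitude is φ_max = arccos|n̂_z| ≈ 58.0°.
Check via Clairaut: cos φ_max = |cos φ₁| · sin C = cos(12.0°)·sin(147.2°) ≈ 0.530, again giving ≈ 58.0°.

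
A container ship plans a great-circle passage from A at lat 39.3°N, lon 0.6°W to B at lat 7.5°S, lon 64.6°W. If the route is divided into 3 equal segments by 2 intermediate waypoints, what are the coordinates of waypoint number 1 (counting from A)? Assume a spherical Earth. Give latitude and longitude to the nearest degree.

Convert each endpoint to a unit vector on the sphere (x = cos φ cos λ, y = cos φ sin λ, z = sin φ).
The central angle between the endpoints is δ = arccos(p₁·p₂) ≈ 1.314 rad (75.3°).
Interpolate at f = 1/3 with slerp weights a = sin((1−f)δ)/sin δ ≈ 0.794, b = sin(fδ)/sin δ ≈ 0.439.
p = a·p₁ + b·p₂ ≈ (0.801, -0.399, 0.446); φ = arcsin(p_z) ≈ 26.48°, λ = atan2(p_y, p_x) ≈ -26.49°.

≈ lat 26°N, lon 26°W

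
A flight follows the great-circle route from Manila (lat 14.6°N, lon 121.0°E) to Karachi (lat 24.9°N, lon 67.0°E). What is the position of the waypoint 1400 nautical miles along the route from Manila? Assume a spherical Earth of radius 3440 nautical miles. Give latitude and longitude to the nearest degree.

≈ lat 21°N, lon 98°E

The haversine formula gives a central angle δ ≈ 0.899 rad (51.5°) between the endpoints. The total great-circle distance is δ·R ≈ 0.899 × 3440 ≈ 3094 nmi, so the target fraction is f = 1400/3094 ≈ 0.452.
Interpolate at f ≈ 0.452 with slerp weights a = sin((1−f)δ)/sin δ ≈ 0.604, b = sin(fδ)/sin δ ≈ 0.506.
p = a·p₁ + b·p₂ ≈ (-0.122, 0.923, 0.365); φ = arcsin(p_z) ≈ 21.41°, λ = atan2(p_y, p_x) ≈ 97.52°.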